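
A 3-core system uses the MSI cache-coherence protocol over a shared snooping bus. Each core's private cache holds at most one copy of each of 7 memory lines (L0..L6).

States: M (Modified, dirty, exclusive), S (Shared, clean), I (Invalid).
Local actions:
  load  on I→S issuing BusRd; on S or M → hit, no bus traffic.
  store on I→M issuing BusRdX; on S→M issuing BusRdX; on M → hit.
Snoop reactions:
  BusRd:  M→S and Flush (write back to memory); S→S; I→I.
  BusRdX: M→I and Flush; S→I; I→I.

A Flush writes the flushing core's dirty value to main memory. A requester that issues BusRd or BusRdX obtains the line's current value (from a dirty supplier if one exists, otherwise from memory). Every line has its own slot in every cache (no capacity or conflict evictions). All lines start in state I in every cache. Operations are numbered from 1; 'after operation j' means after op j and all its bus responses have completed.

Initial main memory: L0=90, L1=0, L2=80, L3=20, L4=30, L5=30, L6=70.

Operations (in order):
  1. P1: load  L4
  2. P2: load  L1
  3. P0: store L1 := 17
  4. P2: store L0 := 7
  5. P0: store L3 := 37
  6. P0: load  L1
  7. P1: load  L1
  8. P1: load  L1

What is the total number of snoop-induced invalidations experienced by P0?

1. P1: load  L4  bus=[BusRd]  L4: P0=I P1=S P2=I  mem[L4]=30
2. P2: load  L1  bus=[BusRd]  L1: P0=I P1=I P2=S  mem[L1]=0
3. P0: store L1 := 17  bus=[BusRdX]  L1: P0=M P1=I P2=I  mem[L1]=0
4. P2: store L0 := 7  bus=[BusRdX]  L0: P0=I P1=I P2=M  mem[L0]=90
5. P0: store L3 := 37  bus=[BusRdX]  L3: P0=M P1=I P2=I  mem[L3]=20
6. P0: load  L1  bus=[-]  L1: P0=M P1=I P2=I  mem[L1]=0
7. P1: load  L1  bus=[BusRd,Flush]  L1: P0=S P1=S P2=I  mem[L1]=17
8. P1: load  L1  bus=[-]  L1: P0=S P1=S P2=I  mem[L1]=17

invalidations = 0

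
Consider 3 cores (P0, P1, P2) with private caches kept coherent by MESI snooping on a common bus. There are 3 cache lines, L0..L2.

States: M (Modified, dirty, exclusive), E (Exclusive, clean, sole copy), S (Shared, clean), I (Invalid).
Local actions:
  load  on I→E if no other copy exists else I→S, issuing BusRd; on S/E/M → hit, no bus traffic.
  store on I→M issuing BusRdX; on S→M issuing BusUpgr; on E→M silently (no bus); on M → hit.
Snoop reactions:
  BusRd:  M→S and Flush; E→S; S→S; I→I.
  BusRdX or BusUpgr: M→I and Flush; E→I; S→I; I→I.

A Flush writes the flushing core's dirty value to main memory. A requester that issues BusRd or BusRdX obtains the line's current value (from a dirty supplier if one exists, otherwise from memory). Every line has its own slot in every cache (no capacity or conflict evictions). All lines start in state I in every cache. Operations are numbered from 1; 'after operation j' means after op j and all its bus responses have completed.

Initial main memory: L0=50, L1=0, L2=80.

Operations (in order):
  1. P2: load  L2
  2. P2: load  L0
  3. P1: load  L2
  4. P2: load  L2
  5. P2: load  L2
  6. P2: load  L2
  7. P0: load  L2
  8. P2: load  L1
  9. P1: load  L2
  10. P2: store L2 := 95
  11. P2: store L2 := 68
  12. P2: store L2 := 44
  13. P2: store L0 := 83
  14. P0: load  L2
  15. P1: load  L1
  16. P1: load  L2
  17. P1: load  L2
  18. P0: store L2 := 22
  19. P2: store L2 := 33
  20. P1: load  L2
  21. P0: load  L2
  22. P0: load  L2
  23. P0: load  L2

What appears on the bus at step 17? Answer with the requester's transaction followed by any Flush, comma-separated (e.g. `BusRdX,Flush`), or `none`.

[1] P2: load  L2 | P0:I, P1:I, P2:E(80) | bus: BusRd
[2] P2: load  L0 | P0:I, P1:I, P2:E(50) | bus: BusRd
[3] P1: load  L2 | P0:I, P1:S(80), P2:S(80) | bus: BusRd
[4] P2: load  L2 | P0:I, P1:S(80), P2:S(80) | bus: none
[5] P2: load  L2 | P0:I, P1:S(80), P2:S(80) | bus: none
[6] P2: load  L2 | P0:I, P1:S(80), P2:S(80) | bus: none
[7] P0: load  L2 | P0:S(80), P1:S(80), P2:S(80) | bus: BusRd
[8] P2: load  L1 | P0:I, P1:I, P2:E(0) | bus: BusRd
[9] P1: load  L2 | P0:S(80), P1:S(80), P2:S(80) | bus: none
[10] P2: store L2 := 95 | P0:I, P1:I, P2:M(95) | bus: BusUpgr
[11] P2: store L2 := 68 | P0:I, P1:I, P2:M(68) | bus: none
[12] P2: store L2 := 44 | P0:I, P1:I, P2:M(44) | bus: none
[13] P2: store L0 := 83 | P0:I, P1:I, P2:M(83) | bus: none
[14] P0: load  L2 | P0:S(44), P1:I, P2:S(44) | bus: BusRd,Flush
[15] P1: load  L1 | P0:I, P1:S(0), P2:S(0) | bus: BusRd
[16] P1: load  L2 | P0:S(44), P1:S(44), P2:S(44) | bus: BusRd
[17] P1: load  L2 | P0:S(44), P1:S(44), P2:S(44) | bus: none
[18] P0: store L2 := 22 | P0:M(22), P1:I, P2:I | bus: BusUpgr
[19] P2: store L2 := 33 | P0:I, P1:I, P2:M(33) | bus: BusRdX,Flush
[20] P1: load  L2 | P0:I, P1:S(33), P2:S(33) | bus: BusRd,Flush
[21] P0: load  L2 | P0:S(33), P1:S(33), P2:S(33) | bus: BusRd
[22] P0: load  L2 | P0:S(33), P1:S(33), P2:S(33) | bus: none
[23] P0: load  L2 | P0:S(33), P1:S(33), P2:S(33) | bus: none

bus = none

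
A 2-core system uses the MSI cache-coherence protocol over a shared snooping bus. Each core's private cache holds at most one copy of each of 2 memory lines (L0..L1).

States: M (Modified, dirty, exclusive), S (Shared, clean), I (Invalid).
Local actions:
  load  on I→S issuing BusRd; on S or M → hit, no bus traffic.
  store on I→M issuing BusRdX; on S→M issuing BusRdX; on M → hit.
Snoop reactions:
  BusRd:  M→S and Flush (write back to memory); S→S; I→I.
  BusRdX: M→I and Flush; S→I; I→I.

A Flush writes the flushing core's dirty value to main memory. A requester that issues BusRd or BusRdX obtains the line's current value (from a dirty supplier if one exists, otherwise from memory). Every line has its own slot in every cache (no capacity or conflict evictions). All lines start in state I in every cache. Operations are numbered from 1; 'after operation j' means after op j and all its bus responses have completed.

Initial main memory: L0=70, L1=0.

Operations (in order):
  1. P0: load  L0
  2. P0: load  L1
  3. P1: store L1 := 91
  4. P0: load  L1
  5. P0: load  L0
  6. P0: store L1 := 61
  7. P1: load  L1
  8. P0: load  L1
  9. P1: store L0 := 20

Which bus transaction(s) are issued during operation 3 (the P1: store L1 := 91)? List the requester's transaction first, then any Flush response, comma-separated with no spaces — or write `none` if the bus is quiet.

bus = BusRdX

  op1 P0: load  L0 → S/I on L0; bus BusRd; mem=70
  op2 P0: load  L1 → S/I on L1; bus BusRd; mem=0
  op3 P1: store L1 := 91 → I/M on L1; bus BusRdX; mem=0
  op4 P0: load  L1 → S/S on L1; bus BusRd Flush; mem=91
  op5 P0: load  L0 → S/I on L0; bus (none); mem=70
  op6 P0: store L1 := 61 → M/I on L1; bus BusRdX; mem=91
  op7 P1: load  L1 → S/S on L1; bus BusRd Flush; mem=61
  op8 P0: load  L1 → S/S on L1; bus (none); mem=61
  op9 P1: store L0 := 20 → I/M on L0; bus BusRdX; mem=70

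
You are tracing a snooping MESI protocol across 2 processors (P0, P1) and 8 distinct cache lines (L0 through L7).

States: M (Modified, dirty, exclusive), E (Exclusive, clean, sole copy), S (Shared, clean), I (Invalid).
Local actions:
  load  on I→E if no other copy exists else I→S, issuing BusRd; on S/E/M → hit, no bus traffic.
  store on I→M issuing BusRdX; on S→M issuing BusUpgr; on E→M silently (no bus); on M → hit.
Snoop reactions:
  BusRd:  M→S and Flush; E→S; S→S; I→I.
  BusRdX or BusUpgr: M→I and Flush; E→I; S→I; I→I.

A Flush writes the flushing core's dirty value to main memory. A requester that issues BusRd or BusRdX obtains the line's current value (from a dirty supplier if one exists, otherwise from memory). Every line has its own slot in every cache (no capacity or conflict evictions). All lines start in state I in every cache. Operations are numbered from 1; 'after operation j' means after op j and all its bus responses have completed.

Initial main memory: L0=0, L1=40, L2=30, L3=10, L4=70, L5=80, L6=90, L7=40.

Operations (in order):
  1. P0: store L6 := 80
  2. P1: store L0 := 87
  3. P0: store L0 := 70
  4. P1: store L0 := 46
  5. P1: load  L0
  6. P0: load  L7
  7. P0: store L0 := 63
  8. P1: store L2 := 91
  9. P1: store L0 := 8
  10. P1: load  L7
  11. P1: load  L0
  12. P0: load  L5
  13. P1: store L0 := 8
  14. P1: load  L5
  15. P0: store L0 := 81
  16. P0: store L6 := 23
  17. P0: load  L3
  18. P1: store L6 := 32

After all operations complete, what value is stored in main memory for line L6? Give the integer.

memory[L6] = 23

[1] P0: store L6 := 80 | P0:M(80), P1:I | bus: BusRdX
[2] P1: store L0 := 87 | P0:I, P1:M(87) | bus: BusRdX
[3] P0: store L0 := 70 | P0:M(70), P1:I | bus: BusRdX,Flush
[4] P1: store L0 := 46 | P0:I, P1:M(46) | bus: BusRdX,Flush
[5] P1: load  L0 | P0:I, P1:M(46) | bus: none
[6] P0: load  L7 | P0:E(40), P1:I | bus: BusRd
[7] P0: store L0 := 63 | P0:M(63), P1:I | bus: BusRdX,Flush
[8] P1: store L2 := 91 | P0:I, P1:M(91) | bus: BusRdX
[9] P1: store L0 := 8 | P0:I, P1:M(8) | bus: BusRdX,Flush
[10] P1: load  L7 | P0:S(40), P1:S(40) | bus: BusRd
[11] P1: load  L0 | P0:I, P1:M(8) | bus: none
[12] P0: load  L5 | P0:E(80), P1:I | bus: BusRd
[13] P1: store L0 := 8 | P0:I, P1:M(8) | bus: none
[14] P1: load  L5 | P0:S(80), P1:S(80) | bus: BusRd
[15] P0: store L0 := 81 | P0:M(81), P1:I | bus: BusRdX,Flush
[16] P0: store L6 := 23 | P0:M(23), P1:I | bus: none
[17] P0: load  L3 | P0:E(10), P1:I | bus: BusRd
[18] P1: store L6 := 32 | P0:I, P1:M(32) | bus: BusRdX,Flush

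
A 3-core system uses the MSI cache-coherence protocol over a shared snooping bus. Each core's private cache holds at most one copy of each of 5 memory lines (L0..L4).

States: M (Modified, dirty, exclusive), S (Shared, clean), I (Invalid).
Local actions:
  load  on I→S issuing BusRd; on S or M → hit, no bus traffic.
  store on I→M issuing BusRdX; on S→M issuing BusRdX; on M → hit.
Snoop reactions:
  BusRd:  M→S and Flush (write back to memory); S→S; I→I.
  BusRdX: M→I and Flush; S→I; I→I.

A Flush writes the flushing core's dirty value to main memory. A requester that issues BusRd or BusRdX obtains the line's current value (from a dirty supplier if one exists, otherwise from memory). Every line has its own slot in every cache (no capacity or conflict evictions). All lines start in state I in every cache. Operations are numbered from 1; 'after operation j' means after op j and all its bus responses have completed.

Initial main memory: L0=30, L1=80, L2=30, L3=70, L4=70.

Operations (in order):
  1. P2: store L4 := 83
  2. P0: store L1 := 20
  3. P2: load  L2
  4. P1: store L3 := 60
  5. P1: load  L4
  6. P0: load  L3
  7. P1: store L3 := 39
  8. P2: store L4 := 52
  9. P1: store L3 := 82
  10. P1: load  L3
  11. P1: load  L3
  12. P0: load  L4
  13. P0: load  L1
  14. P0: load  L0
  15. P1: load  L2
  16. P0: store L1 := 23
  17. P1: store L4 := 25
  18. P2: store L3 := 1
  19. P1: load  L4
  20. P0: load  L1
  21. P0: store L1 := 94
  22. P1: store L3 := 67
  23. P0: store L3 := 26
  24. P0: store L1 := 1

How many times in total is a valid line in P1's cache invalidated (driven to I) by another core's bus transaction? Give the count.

invalidations = 3

  op1 P2: store L4 := 83 → I/I/M on L4; bus BusRdX; mem=70
  op2 P0: store L1 := 20 → M/I/I on L1; bus BusRdX; mem=80
  op3 P2: load  L2 → I/I/S on L2; bus BusRd; mem=30
  op4 P1: store L3 := 60 → I/M/I on L3; bus BusRdX; mem=70
  op5 P1: load  L4 → I/S/S on L4; bus BusRd Flush; mem=83
  op6 P0: load  L3 → S/S/I on L3; bus BusRd Flush; mem=60
  op7 P1: store L3 := 39 → I/M/I on L3; bus BusRdX; mem=60
  op8 P2: store L4 := 52 → I/I/M on L4; bus BusRdX; mem=83
  op9 P1: store L3 := 82 → I/M/I on L3; bus (none); mem=60
  op10 P1: load  L3 → I/M/I on L3; bus (none); mem=60
  op11 P1: load  L3 → I/M/I on L3; bus (none); mem=60
  op12 P0: load  L4 → S/I/S on L4; bus BusRd Flush; mem=52
  op13 P0: load  L1 → M/I/I on L1; bus (none); mem=80
  op14 P0: load  L0 → S/I/I on L0; bus BusRd; mem=30
  op15 P1: load  L2 → I/S/S on L2; bus BusRd; mem=30
  op16 P0: store L1 := 23 → M/I/I on L1; bus (none); mem=80
  op17 P1: store L4 := 25 → I/M/I on L4; bus BusRdX; mem=52
  op18 P2: store L3 := 1 → I/I/M on L3; bus BusRdX Flush; mem=82
  op19 P1: load  L4 → I/M/I on L4; bus (none); mem=52
  op20 P0: load  L1 → M/I/I on L1; bus (none); mem=80
  op21 P0: store L1 := 94 → M/I/I on L1; bus (none); mem=80
  op22 P1: store L3 := 67 → I/M/I on L3; bus BusRdX Flush; mem=1
  op23 P0: store L3 := 26 → M/I/I on L3; bus BusRdX Flush; mem=67
  op24 P0: store L1 := 1 → M/I/I on L1; bus (none); mem=80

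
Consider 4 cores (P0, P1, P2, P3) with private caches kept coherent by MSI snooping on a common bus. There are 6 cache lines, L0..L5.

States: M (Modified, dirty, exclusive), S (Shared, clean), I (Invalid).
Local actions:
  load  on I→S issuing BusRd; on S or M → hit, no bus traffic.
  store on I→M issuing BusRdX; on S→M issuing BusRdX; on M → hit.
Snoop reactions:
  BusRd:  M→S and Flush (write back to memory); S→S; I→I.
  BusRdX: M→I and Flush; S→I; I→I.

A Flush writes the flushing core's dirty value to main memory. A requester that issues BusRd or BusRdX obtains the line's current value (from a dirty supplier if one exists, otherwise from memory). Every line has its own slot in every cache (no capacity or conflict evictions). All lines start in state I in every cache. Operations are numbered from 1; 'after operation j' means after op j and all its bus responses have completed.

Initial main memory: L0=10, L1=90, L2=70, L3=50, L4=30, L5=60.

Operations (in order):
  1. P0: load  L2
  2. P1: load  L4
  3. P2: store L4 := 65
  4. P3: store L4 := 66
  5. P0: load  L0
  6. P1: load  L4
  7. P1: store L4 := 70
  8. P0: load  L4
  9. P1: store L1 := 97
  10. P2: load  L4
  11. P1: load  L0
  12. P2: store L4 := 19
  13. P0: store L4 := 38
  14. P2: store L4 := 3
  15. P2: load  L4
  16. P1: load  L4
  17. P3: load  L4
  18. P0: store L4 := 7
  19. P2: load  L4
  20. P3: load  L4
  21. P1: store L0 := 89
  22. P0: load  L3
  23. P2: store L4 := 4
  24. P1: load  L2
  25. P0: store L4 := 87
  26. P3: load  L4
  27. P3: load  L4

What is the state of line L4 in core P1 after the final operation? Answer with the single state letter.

state = I

[1] P0: load  L2 | P0:S(70), P1:I, P2:I, P3:I | bus: BusRd
[2] P1: load  L4 | P0:I, P1:S(30), P2:I, P3:I | bus: BusRd
[3] P2: store L4 := 65 | P0:I, P1:I, P2:M(65), P3:I | bus: BusRdX
[4] P3: store L4 := 66 | P0:I, P1:I, P2:I, P3:M(66) | bus: BusRdX,Flush
[5] P0: load  L0 | P0:S(10), P1:I, P2:I, P3:I | bus: BusRd
[6] P1: load  L4 | P0:I, P1:S(66), P2:I, P3:S(66) | bus: BusRd,Flush
[7] P1: store L4 := 70 | P0:I, P1:M(70), P2:I, P3:I | bus: BusRdX
[8] P0: load  L4 | P0:S(70), P1:S(70), P2:I, P3:I | bus: BusRd,Flush
[9] P1: store L1 := 97 | P0:I, P1:M(97), P2:I, P3:I | bus: BusRdX
[10] P2: load  L4 | P0:S(70), P1:S(70), P2:S(70), P3:I | bus: BusRd
[11] P1: load  L0 | P0:S(10), P1:S(10), P2:I, P3:I | bus: BusRd
[12] P2: store L4 := 19 | P0:I, P1:I, P2:M(19), P3:I | bus: BusRdX
[13] P0: store L4 := 38 | P0:M(38), P1:I, P2:I, P3:I | bus: BusRdX,Flush
[14] P2: store L4 := 3 | P0:I, P1:I, P2:M(3), P3:I | bus: BusRdX,Flush
[15] P2: load  L4 | P0:I, P1:I, P2:M(3), P3:I | bus: none
[16] P1: load  L4 | P0:I, P1:S(3), P2:S(3), P3:I | bus: BusRd,Flush
[17] P3: load  L4 | P0:I, P1:S(3), P2:S(3), P3:S(3) | bus: BusRd
[18] P0: store L4 := 7 | P0:M(7), P1:I, P2:I, P3:I | bus: BusRdX
[19] P2: load  L4 | P0:S(7), P1:I, P2:S(7), P3:I | bus: BusRd,Flush
[20] P3: load  L4 | P0:S(7), P1:I, P2:S(7), P3:S(7) | bus: BusRd
[21] P1: store L0 := 89 | P0:I, P1:M(89), P2:I, P3:I | bus: BusRdX
[22] P0: load  L3 | P0:S(50), P1:I, P2:I, P3:I | bus: BusRd
[23] P2: store L4 := 4 | P0:I, P1:I, P2:M(4), P3:I | bus: BusRdX
[24] P1: load  L2 | P0:S(70), P1:S(70), P2:I, P3:I | bus: BusRd
[25] P0: store L4 := 87 | P0:M(87), P1:I, P2:I, P3:I | bus: BusRdX,Flush
[26] P3: load  L4 | P0:S(87), P1:I, P2:I, P3:S(87) | bus: BusRd,Flush
[27] P3: load  L4 | P0:S(87), P1:I, P2:I, P3:S(87) | bus: none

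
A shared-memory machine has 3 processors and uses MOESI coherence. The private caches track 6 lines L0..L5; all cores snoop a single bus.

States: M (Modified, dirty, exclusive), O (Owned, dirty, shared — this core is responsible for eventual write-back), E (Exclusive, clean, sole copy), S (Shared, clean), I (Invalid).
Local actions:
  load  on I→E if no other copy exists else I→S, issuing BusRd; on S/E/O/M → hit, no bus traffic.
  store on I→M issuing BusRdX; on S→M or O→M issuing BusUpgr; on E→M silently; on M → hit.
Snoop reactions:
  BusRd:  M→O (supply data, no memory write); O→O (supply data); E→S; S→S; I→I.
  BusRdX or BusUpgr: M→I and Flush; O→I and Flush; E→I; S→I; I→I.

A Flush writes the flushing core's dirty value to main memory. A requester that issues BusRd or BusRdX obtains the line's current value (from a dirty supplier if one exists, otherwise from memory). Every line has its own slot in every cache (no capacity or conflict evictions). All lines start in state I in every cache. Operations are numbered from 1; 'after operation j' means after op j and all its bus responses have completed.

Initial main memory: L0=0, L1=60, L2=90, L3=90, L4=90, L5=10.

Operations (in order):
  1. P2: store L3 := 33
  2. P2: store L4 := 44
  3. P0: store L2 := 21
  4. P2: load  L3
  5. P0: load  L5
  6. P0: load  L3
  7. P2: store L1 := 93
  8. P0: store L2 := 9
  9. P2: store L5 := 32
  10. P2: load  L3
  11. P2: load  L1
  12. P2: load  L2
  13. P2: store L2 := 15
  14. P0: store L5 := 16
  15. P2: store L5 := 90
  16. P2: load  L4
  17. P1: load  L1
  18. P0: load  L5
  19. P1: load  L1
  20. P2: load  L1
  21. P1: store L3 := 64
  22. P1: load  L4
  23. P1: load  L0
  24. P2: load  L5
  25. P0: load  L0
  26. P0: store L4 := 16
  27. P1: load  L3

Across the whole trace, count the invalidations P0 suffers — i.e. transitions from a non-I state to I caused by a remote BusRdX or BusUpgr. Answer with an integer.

invalidations = 4

  op1 P2: store L3 := 33 → I/I/M on L3; bus BusRdX; mem=90
  op2 P2: store L4 := 44 → I/I/M on L4; bus BusRdX; mem=90
  op3 P0: store L2 := 21 → M/I/I on L2; bus BusRdX; mem=90
  op4 P2: load  L3 → I/I/M on L3; bus (none); mem=90
  op5 P0: load  L5 → E/I/I on L5; bus BusRd; mem=10
  op6 P0: load  L3 → S/I/O on L3; bus BusRd; mem=90
  op7 P2: store L1 := 93 → I/I/M on L1; bus BusRdX; mem=60
  op8 P0: store L2 := 9 → M/I/I on L2; bus (none); mem=90
  op9 P2: store L5 := 32 → I/I/M on L5; bus BusRdX; mem=10
  op10 P2: load  L3 → S/I/O on L3; bus (none); mem=90
  op11 P2: load  L1 → I/I/M on L1; bus (none); mem=60
  op12 P2: load  L2 → O/I/S on L2; bus BusRd; mem=90
  op13 P2: store L2 := 15 → I/I/M on L2; bus BusUpgr Flush; mem=9
  op14 P0: store L5 := 16 → M/I/I on L5; bus BusRdX Flush; mem=32
  op15 P2: store L5 := 90 → I/I/M on L5; bus BusRdX Flush; mem=16
  op16 P2: load  L4 → I/I/M on L4; bus (none); mem=90
  op17 P1: load  L1 → I/S/O on L1; bus BusRd; mem=60
  op18 P0: load  L5 → S/I/O on L5; bus BusRd; mem=16
  op19 P1: load  L1 → I/S/O on L1; bus (none); mem=60
  op20 P2: load  L1 → I/S/O on L1; bus (none); mem=60
  op21 P1: store L3 := 64 → I/M/I on L3; bus BusRdX Flush; mem=33
  op22 P1: load  L4 → I/S/O on L4; bus BusRd; mem=90
  op23 P1: load  L0 → I/E/I on L0; bus BusRd; mem=0
  op24 P2: load  L5 → S/I/O on L5; bus (none); mem=16
  op25 P0: load  L0 → S/S/I on L0; bus BusRd; mem=0
  op26 P0: store L4 := 16 → M/I/I on L4; bus BusRdX Flush; mem=44
  op27 P1: load  L3 → I/M/I on L3; bus (none); mem=33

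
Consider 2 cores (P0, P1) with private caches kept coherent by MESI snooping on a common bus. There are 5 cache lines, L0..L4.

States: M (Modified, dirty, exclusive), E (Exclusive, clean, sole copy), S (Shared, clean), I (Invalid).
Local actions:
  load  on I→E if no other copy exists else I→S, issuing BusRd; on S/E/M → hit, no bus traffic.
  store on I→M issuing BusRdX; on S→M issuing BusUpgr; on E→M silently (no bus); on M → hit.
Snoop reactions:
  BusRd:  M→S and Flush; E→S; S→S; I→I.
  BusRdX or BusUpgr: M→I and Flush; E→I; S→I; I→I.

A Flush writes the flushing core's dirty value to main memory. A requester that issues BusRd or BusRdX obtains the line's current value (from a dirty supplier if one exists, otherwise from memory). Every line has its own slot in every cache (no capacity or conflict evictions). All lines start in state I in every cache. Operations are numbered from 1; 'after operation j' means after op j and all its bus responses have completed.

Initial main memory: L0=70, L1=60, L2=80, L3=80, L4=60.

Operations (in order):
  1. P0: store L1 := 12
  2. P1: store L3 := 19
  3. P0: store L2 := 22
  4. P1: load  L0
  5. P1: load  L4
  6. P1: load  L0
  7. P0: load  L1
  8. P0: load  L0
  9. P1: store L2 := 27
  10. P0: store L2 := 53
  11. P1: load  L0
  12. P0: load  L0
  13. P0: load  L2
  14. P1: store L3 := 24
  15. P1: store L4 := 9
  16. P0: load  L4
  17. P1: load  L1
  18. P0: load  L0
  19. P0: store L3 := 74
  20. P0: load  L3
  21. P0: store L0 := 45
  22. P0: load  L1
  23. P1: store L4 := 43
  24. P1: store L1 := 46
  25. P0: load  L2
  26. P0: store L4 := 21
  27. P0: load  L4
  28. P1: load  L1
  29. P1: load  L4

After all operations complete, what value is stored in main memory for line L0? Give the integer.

[1] P0: store L1 := 12 | P0:M(12), P1:I | bus: BusRdX
[2] P1: store L3 := 19 | P0:I, P1:M(19) | bus: BusRdX
[3] P0: store L2 := 22 | P0:M(22), P1:I | bus: BusRdX
[4] P1: load  L0 | P0:I, P1:E(70) | bus: BusRd
[5] P1: load  L4 | P0:I, P1:E(60) | bus: BusRd
[6] P1: load  L0 | P0:I, P1:E(70) | bus: none
[7] P0: load  L1 | P0:M(12), P1:I | bus: none
[8] P0: load  L0 | P0:S(70), P1:S(70) | bus: BusRd
[9] P1: store L2 := 27 | P0:I, P1:M(27) | bus: BusRdX,Flush
[10] P0: store L2 := 53 | P0:M(53), P1:I | bus: BusRdX,Flush
[11] P1: load  L0 | P0:S(70), P1:S(70) | bus: none
[12] P0: load  L0 | P0:S(70), P1:S(70) | bus: none
[13] P0: load  L2 | P0:M(53), P1:I | bus: none
[14] P1: store L3 := 24 | P0:I, P1:M(24) | bus: none
[15] P1: store L4 := 9 | P0:I, P1:M(9) | bus: none
[16] P0: load  L4 | P0:S(9), P1:S(9) | bus: BusRd,Flush
[17] P1: load  L1 | P0:S(12), P1:S(12) | bus: BusRd,Flush
[18] P0: load  L0 | P0:S(70), P1:S(70) | bus: none
[19] P0: store L3 := 74 | P0:M(74), P1:I | bus: BusRdX,Flush
[20] P0: load  L3 | P0:M(74), P1:I | bus: none
[21] P0: store L0 := 45 | P0:M(45), P1:I | bus: BusUpgr
[22] P0: load  L1 | P0:S(12), P1:S(12) | bus: none
[23] P1: store L4 := 43 | P0:I, P1:M(43) | bus: BusUpgr
[24] P1: store L1 := 46 | P0:I, P1:M(46) | bus: BusUpgr
[25] P0: load  L2 | P0:M(53), P1:I | bus: none
[26] P0: store L4 := 21 | P0:M(21), P1:I | bus: BusRdX,Flush
[27] P0: load  L4 | P0:M(21), P1:I | bus: none
[28] P1: load  L1 | P0:I, P1:M(46) | bus: none
[29] P1: load  L4 | P0:S(21), P1:S(21) | bus: BusRd,Flush

memory[L0] = 70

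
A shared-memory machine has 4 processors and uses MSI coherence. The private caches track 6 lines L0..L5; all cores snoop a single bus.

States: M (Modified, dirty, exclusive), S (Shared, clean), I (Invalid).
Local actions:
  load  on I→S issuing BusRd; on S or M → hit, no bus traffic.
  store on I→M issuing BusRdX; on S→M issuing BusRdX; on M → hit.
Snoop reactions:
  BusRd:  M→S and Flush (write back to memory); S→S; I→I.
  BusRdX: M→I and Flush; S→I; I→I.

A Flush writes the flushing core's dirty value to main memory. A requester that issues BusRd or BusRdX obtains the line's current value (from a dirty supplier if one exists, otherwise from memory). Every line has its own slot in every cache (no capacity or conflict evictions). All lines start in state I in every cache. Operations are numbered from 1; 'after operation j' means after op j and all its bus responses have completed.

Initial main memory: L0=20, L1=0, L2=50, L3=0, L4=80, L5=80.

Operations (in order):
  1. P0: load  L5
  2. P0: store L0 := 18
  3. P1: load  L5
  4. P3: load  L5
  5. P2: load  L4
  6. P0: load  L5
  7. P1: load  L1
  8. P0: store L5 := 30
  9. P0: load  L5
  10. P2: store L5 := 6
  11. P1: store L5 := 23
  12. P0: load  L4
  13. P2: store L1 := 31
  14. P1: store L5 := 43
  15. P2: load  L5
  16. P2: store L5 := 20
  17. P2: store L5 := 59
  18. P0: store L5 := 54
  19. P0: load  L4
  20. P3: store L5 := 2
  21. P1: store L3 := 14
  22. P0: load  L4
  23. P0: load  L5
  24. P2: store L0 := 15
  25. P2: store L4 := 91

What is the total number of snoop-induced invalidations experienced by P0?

[1] P0: load  L5 | P0:S(80), P1:I, P2:I, P3:I | bus: BusRd
[2] P0: store L0 := 18 | P0:M(18), P1:I, P2:I, P3:I | bus: BusRdX
[3] P1: load  L5 | P0:S(80), P1:S(80), P2:I, P3:I | bus: BusRd
[4] P3: load  L5 | P0:S(80), P1:S(80), P2:I, P3:S(80) | bus: BusRd
[5] P2: load  L4 | P0:I, P1:I, P2:S(80), P3:I | bus: BusRd
[6] P0: load  L5 | P0:S(80), P1:S(80), P2:I, P3:S(80) | bus: none
[7] P1: load  L1 | P0:I, P1:S(0), P2:I, P3:I | bus: BusRd
[8] P0: store L5 := 30 | P0:M(30), P1:I, P2:I, P3:I | bus: BusRdX
[9] P0: load  L5 | P0:M(30), P1:I, P2:I, P3:I | bus: none
[10] P2: store L5 := 6 | P0:I, P1:I, P2:M(6), P3:I | bus: BusRdX,Flush
[11] P1: store L5 := 23 | P0:I, P1:M(23), P2:I, P3:I | bus: BusRdX,Flush
[12] P0: load  L4 | P0:S(80), P1:I, P2:S(80), P3:I | bus: BusRd
[13] P2: store L1 := 31 | P0:I, P1:I, P2:M(31), P3:I | bus: BusRdX
[14] P1: store L5 := 43 | P0:I, P1:M(43), P2:I, P3:I | bus: none
[15] P2: load  L5 | P0:I, P1:S(43), P2:S(43), P3:I | bus: BusRd,Flush
[16] P2: store L5 := 20 | P0:I, P1:I, P2:M(20), P3:I | bus: BusRdX
[17] P2: store L5 := 59 | P0:I, P1:I, P2:M(59), P3:I | bus: none
[18] P0: store L5 := 54 | P0:M(54), P1:I, P2:I, P3:I | bus: BusRdX,Flush
[19] P0: load  L4 | P0:S(80), P1:I, P2:S(80), P3:I | bus: none
[20] P3: store L5 := 2 | P0:I, P1:I, P2:I, P3:M(2) | bus: BusRdX,Flush
[21] P1: store L3 := 14 | P0:I, P1:M(14), P2:I, P3:I | bus: BusRdX
[22] P0: load  L4 | P0:S(80), P1:I, P2:S(80), P3:I | bus: none
[23] P0: load  L5 | P0:S(2), P1:I, P2:I, P3:S(2) | bus: BusRd,Flush
[24] P2: store L0 := 15 | P0:I, P1:I, P2:M(15), P3:I | bus: BusRdX,Flush
[25] P2: store L4 := 91 | P0:I, P1:I, P2:M(91), P3:I | bus: BusRdX

invalidations = 4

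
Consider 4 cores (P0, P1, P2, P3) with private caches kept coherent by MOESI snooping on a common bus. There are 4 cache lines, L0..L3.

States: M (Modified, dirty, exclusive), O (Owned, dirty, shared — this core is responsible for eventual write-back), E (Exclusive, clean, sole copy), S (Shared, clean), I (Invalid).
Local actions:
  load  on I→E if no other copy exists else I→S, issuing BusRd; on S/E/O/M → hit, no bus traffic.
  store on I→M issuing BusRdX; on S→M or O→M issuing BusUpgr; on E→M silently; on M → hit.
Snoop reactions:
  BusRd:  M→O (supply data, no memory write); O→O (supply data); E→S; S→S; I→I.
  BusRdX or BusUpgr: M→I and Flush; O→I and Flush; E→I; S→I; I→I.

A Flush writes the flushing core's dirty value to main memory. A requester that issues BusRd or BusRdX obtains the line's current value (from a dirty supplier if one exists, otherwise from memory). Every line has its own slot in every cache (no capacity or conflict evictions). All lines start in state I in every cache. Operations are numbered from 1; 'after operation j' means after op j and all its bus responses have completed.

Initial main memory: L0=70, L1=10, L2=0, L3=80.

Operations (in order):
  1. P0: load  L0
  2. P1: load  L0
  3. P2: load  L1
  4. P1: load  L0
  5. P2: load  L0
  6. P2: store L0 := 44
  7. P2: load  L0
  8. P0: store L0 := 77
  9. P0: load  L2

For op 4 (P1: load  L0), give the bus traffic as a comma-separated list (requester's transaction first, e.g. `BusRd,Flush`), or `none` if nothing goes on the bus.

bus = none

1. P0: load  L0  bus=[BusRd]  L0: P0=E P1=I P2=I P3=I  mem[L0]=70
2. P1: load  L0  bus=[BusRd]  L0: P0=S P1=S P2=I P3=I  mem[L0]=70
3. P2: load  L1  bus=[BusRd]  L1: P0=I P1=I P2=E P3=I  mem[L1]=10
4. P1: load  L0  bus=[-]  L0: P0=S P1=S P2=I P3=I  mem[L0]=70
5. P2: load  L0  bus=[BusRd]  L0: P0=S P1=S P2=S P3=I  mem[L0]=70
6. P2: store L0 := 44  bus=[BusUpgr]  L0: P0=I P1=I P2=M P3=I  mem[L0]=70
7. P2: load  L0  bus=[-]  L0: P0=I P1=I P2=M P3=I  mem[L0]=70
8. P0: store L0 := 77  bus=[BusRdX,Flush]  L0: P0=M P1=I P2=I P3=I  mem[L0]=44
9. P0: load  L2  bus=[BusRd]  L2: P0=E P1=I P2=I P3=I  mem[L2]=0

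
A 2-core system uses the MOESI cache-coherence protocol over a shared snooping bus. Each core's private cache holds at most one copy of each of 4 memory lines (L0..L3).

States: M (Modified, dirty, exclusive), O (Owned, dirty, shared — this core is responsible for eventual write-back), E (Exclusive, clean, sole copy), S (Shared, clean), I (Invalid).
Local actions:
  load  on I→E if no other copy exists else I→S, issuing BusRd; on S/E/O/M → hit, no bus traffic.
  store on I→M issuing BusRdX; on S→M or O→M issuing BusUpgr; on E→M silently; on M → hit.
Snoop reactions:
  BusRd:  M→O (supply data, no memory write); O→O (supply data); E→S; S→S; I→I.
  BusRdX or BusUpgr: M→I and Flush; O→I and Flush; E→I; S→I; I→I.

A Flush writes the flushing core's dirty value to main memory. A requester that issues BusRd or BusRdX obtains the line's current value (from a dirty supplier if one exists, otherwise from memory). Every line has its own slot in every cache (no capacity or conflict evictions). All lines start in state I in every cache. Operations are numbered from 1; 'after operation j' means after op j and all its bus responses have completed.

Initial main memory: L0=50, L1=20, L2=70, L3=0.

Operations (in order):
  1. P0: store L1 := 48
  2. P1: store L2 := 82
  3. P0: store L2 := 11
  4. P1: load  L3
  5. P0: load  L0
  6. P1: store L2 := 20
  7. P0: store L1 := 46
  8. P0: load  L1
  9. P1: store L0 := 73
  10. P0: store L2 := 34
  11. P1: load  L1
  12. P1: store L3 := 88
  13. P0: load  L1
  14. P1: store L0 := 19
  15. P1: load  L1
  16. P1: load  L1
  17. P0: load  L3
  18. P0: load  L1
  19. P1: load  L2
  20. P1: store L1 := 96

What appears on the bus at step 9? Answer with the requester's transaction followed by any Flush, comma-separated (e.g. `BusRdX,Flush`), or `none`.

bus = BusRdX

1. P0: store L1 := 48  bus=[BusRdX]  L1: P0=M P1=I  mem[L1]=20
2. P1: store L2 := 82  bus=[BusRdX]  L2: P0=I P1=M  mem[L2]=70
3. P0: store L2 := 11  bus=[BusRdX,Flush]  L2: P0=M P1=I  mem[L2]=82
4. P1: load  L3  bus=[BusRd]  L3: P0=I P1=E  mem[L3]=0
5. P0: load  L0  bus=[BusRd]  L0: P0=E P1=I  mem[L0]=50
6. P1: store L2 := 20  bus=[BusRdX,Flush]  L2: P0=I P1=M  mem[L2]=11
7. P0: store L1 := 46  bus=[-]  L1: P0=M P1=I  mem[L1]=20
8. P0: load  L1  bus=[-]  L1: P0=M P1=I  mem[L1]=20
9. P1: store L0 := 73  bus=[BusRdX]  L0: P0=I P1=M  mem[L0]=50
10. P0: store L2 := 34  bus=[BusRdX,Flush]  L2: P0=M P1=I  mem[L2]=20
11. P1: load  L1  bus=[BusRd]  L1: P0=O P1=S  mem[L1]=20
12. P1: store L3 := 88  bus=[-]  L3: P0=I P1=M  mem[L3]=0
13. P0: load  L1  bus=[-]  L1: P0=O P1=S  mem[L1]=20
14. P1: store L0 := 19  bus=[-]  L0: P0=I P1=M  mem[L0]=50
15. P1: load  L1  bus=[-]  L1: P0=O P1=S  mem[L1]=20
16. P1: load  L1  bus=[-]  L1: P0=O P1=S  mem[L1]=20
17. P0: load  L3  bus=[BusRd]  L3: P0=S P1=O  mem[L3]=0
18. P0: load  L1  bus=[-]  L1: P0=O P1=S  mem[L1]=20
19. P1: load  L2  bus=[BusRd]  L2: P0=O P1=S  mem[L2]=20
20. P1: store L1 := 96  bus=[BusUpgr,Flush]  L1: P0=I P1=M  mem[L1]=46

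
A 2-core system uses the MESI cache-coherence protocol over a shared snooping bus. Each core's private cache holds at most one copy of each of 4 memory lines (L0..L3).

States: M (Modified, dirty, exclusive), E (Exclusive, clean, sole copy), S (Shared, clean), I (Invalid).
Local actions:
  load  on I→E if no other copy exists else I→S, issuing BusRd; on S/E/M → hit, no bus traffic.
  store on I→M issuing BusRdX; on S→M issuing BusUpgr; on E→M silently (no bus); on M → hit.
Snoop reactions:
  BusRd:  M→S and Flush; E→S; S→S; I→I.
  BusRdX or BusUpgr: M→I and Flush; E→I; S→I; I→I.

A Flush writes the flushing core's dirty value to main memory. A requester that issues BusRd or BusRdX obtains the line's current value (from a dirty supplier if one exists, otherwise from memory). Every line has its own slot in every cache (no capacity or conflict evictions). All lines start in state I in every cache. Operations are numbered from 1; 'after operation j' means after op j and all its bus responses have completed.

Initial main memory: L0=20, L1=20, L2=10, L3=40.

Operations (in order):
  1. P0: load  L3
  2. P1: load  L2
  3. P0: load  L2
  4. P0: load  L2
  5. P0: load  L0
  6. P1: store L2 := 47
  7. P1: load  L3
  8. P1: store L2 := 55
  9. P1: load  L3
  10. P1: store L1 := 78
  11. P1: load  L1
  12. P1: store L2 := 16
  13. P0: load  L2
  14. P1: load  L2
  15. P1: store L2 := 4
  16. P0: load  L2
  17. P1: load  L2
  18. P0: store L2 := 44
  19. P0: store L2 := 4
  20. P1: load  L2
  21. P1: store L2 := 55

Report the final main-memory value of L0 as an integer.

step 1: P0: load  L3  ⟶  EI  (L3)  txn=BusRd  M[L3]=40
step 2: P1: load  L2  ⟶  IE  (L2)  txn=BusRd  M[L2]=10
step 3: P0: load  L2  ⟶  SS  (L2)  txn=BusRd  M[L2]=10
step 4: P0: load  L2  ⟶  SS  (L2)  txn=∅  M[L2]=10
step 5: P0: load  L0  ⟶  EI  (L0)  txn=BusRd  M[L0]=20
step 6: P1: store L2 := 47  ⟶  IM  (L2)  txn=BusUpgr  M[L2]=10
step 7: P1: load  L3  ⟶  SS  (L3)  txn=BusRd  M[L3]=40
step 8: P1: store L2 := 55  ⟶  IM  (L2)  txn=∅  M[L2]=10
step 9: P1: load  L3  ⟶  SS  (L3)  txn=∅  M[L3]=40
step 10: P1: store L1 := 78  ⟶  IM  (L1)  txn=BusRdX  M[L1]=20
step 11: P1: load  L1  ⟶  IM  (L1)  txn=∅  M[L1]=20
step 12: P1: store L2 := 16  ⟶  IM  (L2)  txn=∅  M[L2]=10
step 13: P0: load  L2  ⟶  SS  (L2)  txn=BusRd+Flush  M[L2]=16
step 14: P1: load  L2  ⟶  SS  (L2)  txn=∅  M[L2]=16
step 15: P1: store L2 := 4  ⟶  IM  (L2)  txn=BusUpgr  M[L2]=16
step 16: P0: load  L2  ⟶  SS  (L2)  txn=BusRd+Flush  M[L2]=4
step 17: P1: load  L2  ⟶  SS  (L2)  txn=∅  M[L2]=4
step 18: P0: store L2 := 44  ⟶  MI  (L2)  txn=BusUpgr  M[L2]=4
step 19: P0: store L2 := 4  ⟶  MI  (L2)  txn=∅  M[L2]=4
step 20: P1: load  L2  ⟶  SS  (L2)  txn=BusRd+Flush  M[L2]=4
step 21: P1: store L2 := 55  ⟶  IM  (L2)  txn=BusUpgr  M[L2]=4

memory[L0] = 20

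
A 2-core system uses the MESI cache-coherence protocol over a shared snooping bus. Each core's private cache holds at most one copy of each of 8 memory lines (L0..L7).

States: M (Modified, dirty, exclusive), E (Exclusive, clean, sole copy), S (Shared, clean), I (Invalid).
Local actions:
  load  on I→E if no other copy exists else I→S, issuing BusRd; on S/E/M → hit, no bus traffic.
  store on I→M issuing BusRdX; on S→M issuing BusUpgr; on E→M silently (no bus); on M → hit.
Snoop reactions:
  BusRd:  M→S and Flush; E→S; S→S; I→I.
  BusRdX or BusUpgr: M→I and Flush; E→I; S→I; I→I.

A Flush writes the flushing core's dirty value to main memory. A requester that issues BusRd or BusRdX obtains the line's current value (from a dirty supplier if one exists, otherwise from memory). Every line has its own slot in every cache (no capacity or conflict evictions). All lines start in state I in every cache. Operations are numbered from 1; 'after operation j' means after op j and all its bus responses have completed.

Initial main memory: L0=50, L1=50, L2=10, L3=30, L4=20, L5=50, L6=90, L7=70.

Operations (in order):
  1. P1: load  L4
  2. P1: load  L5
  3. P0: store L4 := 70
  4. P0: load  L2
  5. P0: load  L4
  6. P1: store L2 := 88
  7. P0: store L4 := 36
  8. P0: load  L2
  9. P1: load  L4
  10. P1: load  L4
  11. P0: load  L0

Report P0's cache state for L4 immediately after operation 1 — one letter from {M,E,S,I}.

step 1: P1: load  L4  ⟶  IE  (L4)  txn=BusRd  M[L4]=20
step 2: P1: load  L5  ⟶  IE  (L5)  txn=BusRd  M[L5]=50
step 3: P0: store L4 := 70  ⟶  MI  (L4)  txn=BusRdX  M[L4]=20
step 4: P0: load  L2  ⟶  EI  (L2)  txn=BusRd  M[L2]=10
step 5: P0: load  L4  ⟶  MI  (L4)  txn=∅  M[L4]=20
step 6: P1: store L2 := 88  ⟶  IM  (L2)  txn=BusRdX  M[L2]=10
step 7: P0: store L4 := 36  ⟶  MI  (L4)  txn=∅  M[L4]=20
step 8: P0: load  L2  ⟶  SS  (L2)  txn=BusRd+Flush  M[L2]=88
step 9: P1: load  L4  ⟶  SS  (L4)  txn=BusRd+Flush  M[L4]=36
step 10: P1: load  L4  ⟶  SS  (L4)  txn=∅  M[L4]=36
step 11: P0: load  L0  ⟶  EI  (L0)  txn=BusRd  M[L0]=50

state = I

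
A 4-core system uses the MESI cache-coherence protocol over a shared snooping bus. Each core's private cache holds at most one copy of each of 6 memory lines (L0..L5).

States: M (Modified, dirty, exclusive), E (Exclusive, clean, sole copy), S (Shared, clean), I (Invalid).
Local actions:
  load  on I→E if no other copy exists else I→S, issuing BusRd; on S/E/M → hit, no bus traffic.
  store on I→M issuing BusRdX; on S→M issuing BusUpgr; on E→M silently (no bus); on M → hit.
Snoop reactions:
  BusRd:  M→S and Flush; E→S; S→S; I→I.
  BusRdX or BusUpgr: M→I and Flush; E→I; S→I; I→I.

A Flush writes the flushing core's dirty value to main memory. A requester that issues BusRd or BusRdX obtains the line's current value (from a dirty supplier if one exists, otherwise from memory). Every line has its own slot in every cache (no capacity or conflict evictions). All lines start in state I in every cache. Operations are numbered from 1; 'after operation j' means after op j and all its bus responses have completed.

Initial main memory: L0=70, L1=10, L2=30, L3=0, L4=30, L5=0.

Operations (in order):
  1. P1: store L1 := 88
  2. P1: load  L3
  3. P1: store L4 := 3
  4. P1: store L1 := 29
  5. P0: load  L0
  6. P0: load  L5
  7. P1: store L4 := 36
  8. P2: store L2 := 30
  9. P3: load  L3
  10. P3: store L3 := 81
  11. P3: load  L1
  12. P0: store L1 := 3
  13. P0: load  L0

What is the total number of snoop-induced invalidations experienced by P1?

invalidations = 2

[1] P1: store L1 := 88 | P0:I, P1:M(88), P2:I, P3:I | bus: BusRdX
[2] P1: load  L3 | P0:I, P1:E(0), P2:I, P3:I | bus: BusRd
[3] P1: store L4 := 3 | P0:I, P1:M(3), P2:I, P3:I | bus: BusRdX
[4] P1: store L1 := 29 | P0:I, P1:M(29), P2:I, P3:I | bus: none
[5] P0: load  L0 | P0:E(70), P1:I, P2:I, P3:I | bus: BusRd
[6] P0: load  L5 | P0:E(0), P1:I, P2:I, P3:I | bus: BusRd
[7] P1: store L4 := 36 | P0:I, P1:M(36), P2:I, P3:I | bus: none
[8] P2: store L2 := 30 | P0:I, P1:I, P2:M(30), P3:I | bus: BusRdX
[9] P3: load  L3 | P0:I, P1:S(0), P2:I, P3:S(0) | bus: BusRd
[10] P3: store L3 := 81 | P0:I, P1:I, P2:I, P3:M(81) | bus: BusUpgr
[11] P3: load  L1 | P0:I, P1:S(29), P2:I, P3:S(29) | bus: BusRd,Flush
[12] P0: store L1 := 3 | P0:M(3), P1:I, P2:I, P3:I | bus: BusRdX
[13] P0: load  L0 | P0:E(70), P1:I, P2:I, P3:I | bus: none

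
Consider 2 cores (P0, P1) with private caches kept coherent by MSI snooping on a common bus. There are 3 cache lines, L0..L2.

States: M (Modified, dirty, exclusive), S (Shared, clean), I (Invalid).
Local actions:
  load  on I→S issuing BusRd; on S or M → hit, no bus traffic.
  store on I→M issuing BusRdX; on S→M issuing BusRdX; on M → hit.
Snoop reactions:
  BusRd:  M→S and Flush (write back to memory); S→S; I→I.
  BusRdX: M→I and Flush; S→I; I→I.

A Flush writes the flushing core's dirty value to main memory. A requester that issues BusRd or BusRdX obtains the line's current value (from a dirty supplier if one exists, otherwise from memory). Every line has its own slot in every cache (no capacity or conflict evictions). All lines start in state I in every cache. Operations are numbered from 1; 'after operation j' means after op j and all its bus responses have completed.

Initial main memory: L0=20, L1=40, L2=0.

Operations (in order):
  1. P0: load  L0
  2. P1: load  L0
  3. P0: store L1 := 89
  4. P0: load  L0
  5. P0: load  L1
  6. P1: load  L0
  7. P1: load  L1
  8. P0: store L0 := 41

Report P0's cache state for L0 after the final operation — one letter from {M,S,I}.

state = M

  op1 P0: load  L0 → S/I on L0; bus BusRd; mem=20
  op2 P1: load  L0 → S/S on L0; bus BusRd; mem=20
  op3 P0: store L1 := 89 → M/I on L1; bus BusRdX; mem=40
  op4 P0: load  L0 → S/S on L0; bus (none); mem=20
  op5 P0: load  L1 → M/I on L1; bus (none); mem=40
  op6 P1: load  L0 → S/S on L0; bus (none); mem=20
  op7 P1: load  L1 → S/S on L1; bus BusRd Flush; mem=89
  op8 P0: store L0 := 41 → M/I on L0; bus BusRdX; mem=20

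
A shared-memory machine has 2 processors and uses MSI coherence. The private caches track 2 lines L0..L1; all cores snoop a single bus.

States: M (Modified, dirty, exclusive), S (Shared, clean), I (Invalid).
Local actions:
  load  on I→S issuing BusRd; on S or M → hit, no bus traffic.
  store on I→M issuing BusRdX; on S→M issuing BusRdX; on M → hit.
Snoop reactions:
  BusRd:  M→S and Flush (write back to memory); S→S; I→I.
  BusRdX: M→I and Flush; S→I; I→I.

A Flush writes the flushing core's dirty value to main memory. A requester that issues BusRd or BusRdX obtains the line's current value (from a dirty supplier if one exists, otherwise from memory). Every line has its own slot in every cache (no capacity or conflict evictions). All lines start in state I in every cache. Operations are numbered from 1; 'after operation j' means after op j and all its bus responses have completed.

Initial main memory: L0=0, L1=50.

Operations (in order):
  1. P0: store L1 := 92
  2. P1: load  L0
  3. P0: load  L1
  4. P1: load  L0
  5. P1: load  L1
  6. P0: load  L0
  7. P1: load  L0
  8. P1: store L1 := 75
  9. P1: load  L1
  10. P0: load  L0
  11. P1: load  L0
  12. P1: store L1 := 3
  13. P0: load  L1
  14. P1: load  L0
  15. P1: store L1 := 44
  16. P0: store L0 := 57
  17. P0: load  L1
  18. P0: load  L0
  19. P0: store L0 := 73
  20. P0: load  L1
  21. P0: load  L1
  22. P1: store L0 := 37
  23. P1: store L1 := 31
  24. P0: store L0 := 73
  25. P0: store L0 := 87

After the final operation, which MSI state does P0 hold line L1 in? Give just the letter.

step 1: P0: store L1 := 92  ⟶  MI  (L1)  txn=BusRdX  M[L1]=50
step 2: P1: load  L0  ⟶  IS  (L0)  txn=BusRd  M[L0]=0
step 3: P0: load  L1  ⟶  MI  (L1)  txn=∅  M[L1]=50
step 4: P1: load  L0  ⟶  IS  (L0)  txn=∅  M[L0]=0
step 5: P1: load  L1  ⟶  SS  (L1)  txn=BusRd+Flush  M[L1]=92
step 6: P0: load  L0  ⟶  SS  (L0)  txn=BusRd  M[L0]=0
step 7: P1: load  L0  ⟶  SS  (L0)  txn=∅  M[L0]=0
step 8: P1: store L1 := 75  ⟶  IM  (L1)  txn=BusRdX  M[L1]=92
step 9: P1: load  L1  ⟶  IM  (L1)  txn=∅  M[L1]=92
step 10: P0: load  L0  ⟶  SS  (L0)  txn=∅  M[L0]=0
step 11: P1: load  L0  ⟶  SS  (L0)  txn=∅  M[L0]=0
step 12: P1: store L1 := 3  ⟶  IM  (L1)  txn=∅  M[L1]=92
step 13: P0: load  L1  ⟶  SS  (L1)  txn=BusRd+Flush  M[L1]=3
step 14: P1: load  L0  ⟶  SS  (L0)  txn=∅  M[L0]=0
step 15: P1: store L1 := 44  ⟶  IM  (L1)  txn=BusRdX  M[L1]=3
step 16: P0: store L0 := 57  ⟶  MI  (L0)  txn=BusRdX  M[L0]=0
step 17: P0: load  L1  ⟶  SS  (L1)  txn=BusRd+Flush  M[L1]=44
step 18: P0: load  L0  ⟶  MI  (L0)  txn=∅  M[L0]=0
step 19: P0: store L0 := 73  ⟶  MI  (L0)  txn=∅  M[L0]=0
step 20: P0: load  L1  ⟶  SS  (L1)  txn=∅  M[L1]=44
step 21: P0: load  L1  ⟶  SS  (L1)  txn=∅  M[L1]=44
step 22: P1: store L0 := 37  ⟶  IM  (L0)  txn=BusRdX+Flush  M[L0]=73
step 23: P1: store L1 := 31  ⟶  IM  (L1)  txn=BusRdX  M[L1]=44
step 24: P0: store L0 := 73  ⟶  MI  (L0)  txn=BusRdX+Flush  M[L0]=37
step 25: P0: store L0 := 87  ⟶  MI  (L0)  txn=∅  M[L0]=37

state = I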